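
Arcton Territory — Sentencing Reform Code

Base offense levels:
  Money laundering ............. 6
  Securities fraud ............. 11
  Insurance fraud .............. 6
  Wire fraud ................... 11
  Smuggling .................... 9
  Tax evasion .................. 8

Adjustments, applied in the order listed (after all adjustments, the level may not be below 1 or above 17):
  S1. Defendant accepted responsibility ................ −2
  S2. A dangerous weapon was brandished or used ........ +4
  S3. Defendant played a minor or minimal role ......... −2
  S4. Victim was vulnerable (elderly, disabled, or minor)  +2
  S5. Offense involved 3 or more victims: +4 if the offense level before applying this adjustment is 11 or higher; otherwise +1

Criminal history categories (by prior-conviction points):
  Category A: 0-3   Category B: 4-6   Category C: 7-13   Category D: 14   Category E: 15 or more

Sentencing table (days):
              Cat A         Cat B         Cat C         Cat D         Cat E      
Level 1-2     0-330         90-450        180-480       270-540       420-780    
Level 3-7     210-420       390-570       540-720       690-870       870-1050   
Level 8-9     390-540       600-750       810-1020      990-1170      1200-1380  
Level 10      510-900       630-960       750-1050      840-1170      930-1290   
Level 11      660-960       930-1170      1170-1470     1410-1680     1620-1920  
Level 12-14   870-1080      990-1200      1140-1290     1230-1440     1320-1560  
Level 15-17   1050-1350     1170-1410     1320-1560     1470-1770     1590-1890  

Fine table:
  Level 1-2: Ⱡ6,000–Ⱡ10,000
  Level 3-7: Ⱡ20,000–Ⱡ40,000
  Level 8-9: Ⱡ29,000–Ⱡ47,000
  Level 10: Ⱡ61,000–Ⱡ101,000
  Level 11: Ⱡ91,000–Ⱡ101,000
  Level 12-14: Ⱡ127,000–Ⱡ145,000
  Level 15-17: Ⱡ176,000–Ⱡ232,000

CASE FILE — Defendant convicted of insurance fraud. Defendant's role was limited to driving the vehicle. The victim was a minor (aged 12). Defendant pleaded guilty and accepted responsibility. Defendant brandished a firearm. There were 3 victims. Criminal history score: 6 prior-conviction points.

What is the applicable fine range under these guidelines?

Ⱡ29,000–Ⱡ47,000

Base offense level for insurance fraud: 6.
S1 applies: 6 − 2 = 4.
S2 applies: 4 + 4 = 8.
S3 applies: 8 − 2 = 6.
S4 applies: 6 + 2 = 8.
S5 applies (level before this adjustment is 8 < 11, so +1): 8 + 1 = 9.
Final offense level: 9.
Level 9 falls in the 8-9 band.
Fine table: Level 8-9 → Ⱡ29,000–Ⱡ47,000.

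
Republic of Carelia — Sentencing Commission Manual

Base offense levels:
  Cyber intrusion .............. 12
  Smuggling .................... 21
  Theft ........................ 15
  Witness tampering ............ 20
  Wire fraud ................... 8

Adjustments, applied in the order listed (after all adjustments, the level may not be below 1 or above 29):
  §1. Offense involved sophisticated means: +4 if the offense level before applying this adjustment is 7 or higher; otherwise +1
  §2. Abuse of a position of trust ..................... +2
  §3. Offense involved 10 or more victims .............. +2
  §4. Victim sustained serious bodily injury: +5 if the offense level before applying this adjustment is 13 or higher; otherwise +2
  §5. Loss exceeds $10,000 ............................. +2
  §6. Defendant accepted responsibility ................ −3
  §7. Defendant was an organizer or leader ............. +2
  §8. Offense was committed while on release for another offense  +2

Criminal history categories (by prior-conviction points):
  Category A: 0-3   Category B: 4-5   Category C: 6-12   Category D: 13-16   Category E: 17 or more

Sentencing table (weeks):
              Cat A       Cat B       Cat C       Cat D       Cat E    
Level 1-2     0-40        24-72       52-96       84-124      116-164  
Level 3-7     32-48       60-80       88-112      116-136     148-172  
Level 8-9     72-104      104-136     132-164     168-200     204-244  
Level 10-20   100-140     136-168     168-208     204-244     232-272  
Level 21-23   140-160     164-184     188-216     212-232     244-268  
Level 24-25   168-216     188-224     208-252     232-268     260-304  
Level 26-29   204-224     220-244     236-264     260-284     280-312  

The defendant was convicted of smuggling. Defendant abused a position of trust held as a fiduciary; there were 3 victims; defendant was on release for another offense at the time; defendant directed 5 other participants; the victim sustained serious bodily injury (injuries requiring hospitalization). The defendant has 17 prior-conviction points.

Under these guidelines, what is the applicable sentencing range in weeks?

280-312 weeks

Base offense level for smuggling: 21.
§2 applies: 21 + 2 = 23.
§3 does not apply.
§4 applies (level before this adjustment is 23 ≥ 13, so +5): 23 + 5 = 28.
§5 does not apply.
§6 does not apply.
§7 applies: 28 + 2 = 30.
§8 applies: 30 + 2 = 32.
Level 32 exceeds the maximum of 29; capped at 29.
Final offense level: 29.
Criminal history: 17 prior points → Category E (17+).
Level 29 falls in the 26-29 band.
Grid: Level 26-29 × Category E = 280-312 weeks.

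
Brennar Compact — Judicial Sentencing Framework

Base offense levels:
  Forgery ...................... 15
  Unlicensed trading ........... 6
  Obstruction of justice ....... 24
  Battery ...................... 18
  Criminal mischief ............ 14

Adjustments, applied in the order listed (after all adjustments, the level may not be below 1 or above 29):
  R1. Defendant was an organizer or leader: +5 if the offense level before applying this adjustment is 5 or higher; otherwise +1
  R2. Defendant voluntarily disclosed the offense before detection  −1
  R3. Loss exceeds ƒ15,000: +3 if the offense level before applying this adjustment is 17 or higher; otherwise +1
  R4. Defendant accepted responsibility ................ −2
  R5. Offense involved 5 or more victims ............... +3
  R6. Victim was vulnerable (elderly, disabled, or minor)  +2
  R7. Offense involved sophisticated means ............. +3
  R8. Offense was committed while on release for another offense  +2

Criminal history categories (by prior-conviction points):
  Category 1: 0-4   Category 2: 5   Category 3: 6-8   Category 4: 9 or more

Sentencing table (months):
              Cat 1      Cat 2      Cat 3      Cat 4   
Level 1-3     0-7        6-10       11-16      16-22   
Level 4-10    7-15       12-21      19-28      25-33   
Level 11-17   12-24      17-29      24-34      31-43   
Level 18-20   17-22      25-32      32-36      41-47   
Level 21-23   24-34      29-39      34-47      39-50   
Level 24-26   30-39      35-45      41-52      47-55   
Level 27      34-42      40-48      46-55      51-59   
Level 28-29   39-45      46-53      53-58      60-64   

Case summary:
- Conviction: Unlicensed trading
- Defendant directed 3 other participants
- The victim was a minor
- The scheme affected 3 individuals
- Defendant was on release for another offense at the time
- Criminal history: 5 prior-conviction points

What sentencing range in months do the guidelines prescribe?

17-29 months

Base offense level for unlicensed trading: 6.
R1 applies (level before this adjustment is 6 ≥ 5, so +5): 6 + 5 = 11.
R2 does not apply.
R4 does not apply.
R6 applies: 11 + 2 = 13.
R8 applies: 13 + 2 = 15.
Final offense level: 15.
Criminal history: 5 prior points → Category 2 (5).
Level 15 falls in the 11-17 band.
Grid: Level 11-17 × Category 2 = 17-29 months.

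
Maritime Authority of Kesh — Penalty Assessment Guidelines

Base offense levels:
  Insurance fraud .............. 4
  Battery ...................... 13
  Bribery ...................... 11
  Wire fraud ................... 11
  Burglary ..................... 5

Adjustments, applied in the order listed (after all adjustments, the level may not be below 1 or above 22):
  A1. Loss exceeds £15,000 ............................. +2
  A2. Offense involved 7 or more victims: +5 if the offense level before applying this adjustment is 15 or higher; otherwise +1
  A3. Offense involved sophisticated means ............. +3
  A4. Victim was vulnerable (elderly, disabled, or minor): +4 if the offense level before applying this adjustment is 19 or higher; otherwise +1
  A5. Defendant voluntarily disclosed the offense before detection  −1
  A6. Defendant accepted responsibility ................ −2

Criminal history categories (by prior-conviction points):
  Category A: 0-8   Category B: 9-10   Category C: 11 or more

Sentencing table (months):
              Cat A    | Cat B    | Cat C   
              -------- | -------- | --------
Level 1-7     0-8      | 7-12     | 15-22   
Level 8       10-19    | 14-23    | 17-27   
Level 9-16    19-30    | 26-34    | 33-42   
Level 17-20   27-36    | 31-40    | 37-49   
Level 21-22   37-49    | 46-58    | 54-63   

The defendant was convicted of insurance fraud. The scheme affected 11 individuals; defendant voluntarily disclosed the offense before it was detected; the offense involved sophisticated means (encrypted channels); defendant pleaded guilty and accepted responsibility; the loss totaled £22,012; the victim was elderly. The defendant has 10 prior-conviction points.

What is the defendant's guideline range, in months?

Base offense level for insurance fraud: 4.
A1 applies: 4 + 2 = 6.
A2 applies (level before this adjustment is 6 < 15, so +1): 6 + 1 = 7.
A3 applies: 7 + 3 = 10.
A4 applies (level before this adjustment is 10 < 19, so +1): 10 + 1 = 11.
A5 applies: 11 − 1 = 10.
A6 applies: 10 − 2 = 8.
Final offense level: 8.
Criminal history: 10 prior points → Category B (9-10).
Level 8 falls in the 8 band.
Grid: Level 8 × Category B = 14-23 months.

14-23 months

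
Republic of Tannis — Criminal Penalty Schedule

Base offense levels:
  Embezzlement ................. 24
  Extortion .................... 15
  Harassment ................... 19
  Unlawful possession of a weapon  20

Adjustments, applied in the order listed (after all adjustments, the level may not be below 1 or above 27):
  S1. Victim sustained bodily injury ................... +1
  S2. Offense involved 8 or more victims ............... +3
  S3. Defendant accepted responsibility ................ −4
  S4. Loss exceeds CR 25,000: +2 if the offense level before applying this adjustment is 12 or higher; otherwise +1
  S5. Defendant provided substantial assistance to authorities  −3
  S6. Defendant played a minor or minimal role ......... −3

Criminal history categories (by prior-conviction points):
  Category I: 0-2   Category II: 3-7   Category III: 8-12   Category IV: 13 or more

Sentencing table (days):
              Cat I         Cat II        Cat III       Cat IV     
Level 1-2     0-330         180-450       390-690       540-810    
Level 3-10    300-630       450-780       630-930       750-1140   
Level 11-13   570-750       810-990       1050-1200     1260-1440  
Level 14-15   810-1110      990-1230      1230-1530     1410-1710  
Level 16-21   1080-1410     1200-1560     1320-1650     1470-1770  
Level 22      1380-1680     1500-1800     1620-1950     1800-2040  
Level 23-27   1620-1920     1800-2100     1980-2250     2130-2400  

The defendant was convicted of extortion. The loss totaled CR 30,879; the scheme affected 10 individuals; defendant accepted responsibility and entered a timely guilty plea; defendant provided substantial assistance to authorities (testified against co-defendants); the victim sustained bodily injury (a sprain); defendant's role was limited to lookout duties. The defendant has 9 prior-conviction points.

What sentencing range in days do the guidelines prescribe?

Base offense level for extortion: 15.
S1 applies: 15 + 1 = 16.
S2 applies: 16 + 3 = 19.
S3 applies: 19 − 4 = 15.
S4 applies (level before this adjustment is 15 ≥ 12, so +2): 15 + 2 = 17.
S5 applies: 17 − 3 = 14.
S6 applies: 14 − 3 = 11.
Final offense level: 11.
Criminal history: 9 prior points → Category III (8-12).
Level 11 falls in the 11-13 band.
Grid: Level 11-13 × Category III = 1050-1200 days.

1050-1200 days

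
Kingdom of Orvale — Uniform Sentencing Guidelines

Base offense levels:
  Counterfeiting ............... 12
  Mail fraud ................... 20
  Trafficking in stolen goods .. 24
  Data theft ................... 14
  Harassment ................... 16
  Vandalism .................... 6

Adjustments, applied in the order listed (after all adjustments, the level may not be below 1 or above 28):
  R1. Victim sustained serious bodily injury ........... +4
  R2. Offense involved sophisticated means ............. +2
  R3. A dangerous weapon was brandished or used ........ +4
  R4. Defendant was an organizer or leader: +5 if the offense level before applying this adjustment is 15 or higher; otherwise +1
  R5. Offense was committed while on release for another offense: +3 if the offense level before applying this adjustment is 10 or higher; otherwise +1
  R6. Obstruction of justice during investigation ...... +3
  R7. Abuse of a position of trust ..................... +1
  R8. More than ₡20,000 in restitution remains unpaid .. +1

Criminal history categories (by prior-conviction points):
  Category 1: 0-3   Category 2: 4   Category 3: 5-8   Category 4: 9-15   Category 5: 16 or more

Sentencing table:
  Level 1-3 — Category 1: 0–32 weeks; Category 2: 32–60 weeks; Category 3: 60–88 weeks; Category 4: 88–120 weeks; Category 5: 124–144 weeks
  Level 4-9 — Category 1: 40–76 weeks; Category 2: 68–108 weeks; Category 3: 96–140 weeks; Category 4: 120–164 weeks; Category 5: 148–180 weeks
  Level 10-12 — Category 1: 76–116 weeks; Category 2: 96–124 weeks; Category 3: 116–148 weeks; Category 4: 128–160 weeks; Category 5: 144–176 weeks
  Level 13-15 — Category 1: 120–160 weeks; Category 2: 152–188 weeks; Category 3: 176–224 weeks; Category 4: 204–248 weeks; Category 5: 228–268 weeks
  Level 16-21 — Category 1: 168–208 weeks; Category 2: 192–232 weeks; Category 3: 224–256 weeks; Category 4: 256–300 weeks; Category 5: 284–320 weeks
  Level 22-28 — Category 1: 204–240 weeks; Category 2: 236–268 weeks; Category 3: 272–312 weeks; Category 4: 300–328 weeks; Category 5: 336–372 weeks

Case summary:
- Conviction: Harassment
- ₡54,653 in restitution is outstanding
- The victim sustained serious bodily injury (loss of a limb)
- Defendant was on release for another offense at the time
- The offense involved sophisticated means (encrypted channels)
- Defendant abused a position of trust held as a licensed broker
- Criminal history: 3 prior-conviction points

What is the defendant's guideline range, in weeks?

204-240 weeks

Base offense level for harassment: 16.
R1 applies: 16 + 4 = 20.
R2 applies: 20 + 2 = 22.
R3 does not apply.
R4 does not apply.
R5 applies (level before this adjustment is 22 ≥ 10, so +3): 22 + 3 = 25.
R7 applies: 25 + 1 = 26.
R8 applies: 26 + 1 = 27.
Final offense level: 27.
Criminal history: 3 prior points → Category 1 (0-3).
Level 27 falls in the 22-28 band.
Grid: Level 22-28 × Category 1 = 204-240 weeks.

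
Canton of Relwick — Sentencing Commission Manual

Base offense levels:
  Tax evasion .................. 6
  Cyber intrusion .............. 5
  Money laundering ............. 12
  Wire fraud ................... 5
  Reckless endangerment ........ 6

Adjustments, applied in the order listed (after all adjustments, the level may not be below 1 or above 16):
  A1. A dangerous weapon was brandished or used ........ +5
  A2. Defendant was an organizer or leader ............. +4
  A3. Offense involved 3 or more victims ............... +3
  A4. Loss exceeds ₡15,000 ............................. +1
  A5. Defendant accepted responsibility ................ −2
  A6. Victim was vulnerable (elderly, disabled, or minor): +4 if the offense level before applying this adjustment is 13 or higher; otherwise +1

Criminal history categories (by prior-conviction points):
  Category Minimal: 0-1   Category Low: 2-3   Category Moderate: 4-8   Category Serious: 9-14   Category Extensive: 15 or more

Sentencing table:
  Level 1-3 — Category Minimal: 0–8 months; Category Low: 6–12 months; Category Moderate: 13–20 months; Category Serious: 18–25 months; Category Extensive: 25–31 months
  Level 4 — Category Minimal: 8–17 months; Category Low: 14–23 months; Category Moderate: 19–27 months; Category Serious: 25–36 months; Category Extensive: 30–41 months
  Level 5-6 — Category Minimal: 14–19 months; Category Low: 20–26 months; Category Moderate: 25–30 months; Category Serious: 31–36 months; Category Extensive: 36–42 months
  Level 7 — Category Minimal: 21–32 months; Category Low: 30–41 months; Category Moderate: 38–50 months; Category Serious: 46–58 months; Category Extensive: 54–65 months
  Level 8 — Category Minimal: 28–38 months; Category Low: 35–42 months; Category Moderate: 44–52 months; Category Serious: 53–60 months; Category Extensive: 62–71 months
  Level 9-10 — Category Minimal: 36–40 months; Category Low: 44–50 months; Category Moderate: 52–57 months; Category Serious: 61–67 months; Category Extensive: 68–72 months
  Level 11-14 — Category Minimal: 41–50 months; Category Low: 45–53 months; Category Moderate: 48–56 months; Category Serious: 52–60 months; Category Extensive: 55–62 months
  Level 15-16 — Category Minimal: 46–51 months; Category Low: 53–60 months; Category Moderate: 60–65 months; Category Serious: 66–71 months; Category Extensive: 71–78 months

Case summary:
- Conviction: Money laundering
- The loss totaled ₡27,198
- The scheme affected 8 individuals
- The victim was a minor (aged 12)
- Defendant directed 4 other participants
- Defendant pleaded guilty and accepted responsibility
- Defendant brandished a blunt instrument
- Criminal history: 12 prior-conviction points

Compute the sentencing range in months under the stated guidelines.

66-71 months

Base offense level for money laundering: 12.
A1 applies: 12 + 5 = 17.
A2 applies: 17 + 4 = 21.
A3 applies: 21 + 3 = 24.
A4 applies: 24 + 1 = 25.
A5 applies: 25 − 2 = 23.
A6 applies (level before this adjustment is 23 ≥ 13, so +4): 23 + 4 = 27.
Level 27 exceeds the maximum of 16; capped at 16.
Final offense level: 16.
Criminal history: 12 prior points → Category Serious (9-14).
Level 16 falls in the 15-16 band.
Grid: Level 15-16 × Category Serious = 66-71 months.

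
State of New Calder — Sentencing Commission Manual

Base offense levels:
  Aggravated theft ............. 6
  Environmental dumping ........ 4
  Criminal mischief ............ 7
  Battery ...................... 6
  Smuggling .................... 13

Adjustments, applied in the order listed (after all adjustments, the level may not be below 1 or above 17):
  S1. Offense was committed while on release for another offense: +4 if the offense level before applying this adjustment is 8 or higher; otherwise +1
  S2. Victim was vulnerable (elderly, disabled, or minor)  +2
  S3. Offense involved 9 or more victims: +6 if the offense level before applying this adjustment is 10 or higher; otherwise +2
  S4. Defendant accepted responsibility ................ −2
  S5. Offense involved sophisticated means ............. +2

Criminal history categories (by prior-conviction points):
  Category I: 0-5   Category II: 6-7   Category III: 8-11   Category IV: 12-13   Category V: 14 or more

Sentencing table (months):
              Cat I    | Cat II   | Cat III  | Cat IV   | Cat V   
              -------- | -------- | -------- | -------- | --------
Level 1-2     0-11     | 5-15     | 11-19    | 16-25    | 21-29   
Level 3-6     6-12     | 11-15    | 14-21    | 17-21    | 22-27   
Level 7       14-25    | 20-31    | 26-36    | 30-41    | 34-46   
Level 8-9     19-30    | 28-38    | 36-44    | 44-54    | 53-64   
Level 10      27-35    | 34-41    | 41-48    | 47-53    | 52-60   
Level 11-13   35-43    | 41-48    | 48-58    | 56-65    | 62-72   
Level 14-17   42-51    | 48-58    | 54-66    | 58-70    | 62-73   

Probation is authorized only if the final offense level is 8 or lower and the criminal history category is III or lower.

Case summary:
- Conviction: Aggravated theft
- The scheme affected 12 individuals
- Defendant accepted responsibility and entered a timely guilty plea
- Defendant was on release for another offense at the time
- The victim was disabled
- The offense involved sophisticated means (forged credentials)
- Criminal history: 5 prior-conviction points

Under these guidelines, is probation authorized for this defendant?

Base offense level for aggravated theft: 6.
S1 applies (level before this adjustment is 6 < 8, so +1): 6 + 1 = 7.
S2 applies: 7 + 2 = 9.
S3 applies (level before this adjustment is 9 < 10, so +2): 9 + 2 = 11.
S4 applies: 11 − 2 = 9.
S5 applies: 9 + 2 = 11.
Final offense level: 11.
Criminal history: 5 prior points → Category I (0-5).
Level 11 falls in the 11-13 band.
Grid: Level 11-13 × Category I = 35-43 months.
Probation check: level 11 > 8 and category I ≤ III → not eligible.

No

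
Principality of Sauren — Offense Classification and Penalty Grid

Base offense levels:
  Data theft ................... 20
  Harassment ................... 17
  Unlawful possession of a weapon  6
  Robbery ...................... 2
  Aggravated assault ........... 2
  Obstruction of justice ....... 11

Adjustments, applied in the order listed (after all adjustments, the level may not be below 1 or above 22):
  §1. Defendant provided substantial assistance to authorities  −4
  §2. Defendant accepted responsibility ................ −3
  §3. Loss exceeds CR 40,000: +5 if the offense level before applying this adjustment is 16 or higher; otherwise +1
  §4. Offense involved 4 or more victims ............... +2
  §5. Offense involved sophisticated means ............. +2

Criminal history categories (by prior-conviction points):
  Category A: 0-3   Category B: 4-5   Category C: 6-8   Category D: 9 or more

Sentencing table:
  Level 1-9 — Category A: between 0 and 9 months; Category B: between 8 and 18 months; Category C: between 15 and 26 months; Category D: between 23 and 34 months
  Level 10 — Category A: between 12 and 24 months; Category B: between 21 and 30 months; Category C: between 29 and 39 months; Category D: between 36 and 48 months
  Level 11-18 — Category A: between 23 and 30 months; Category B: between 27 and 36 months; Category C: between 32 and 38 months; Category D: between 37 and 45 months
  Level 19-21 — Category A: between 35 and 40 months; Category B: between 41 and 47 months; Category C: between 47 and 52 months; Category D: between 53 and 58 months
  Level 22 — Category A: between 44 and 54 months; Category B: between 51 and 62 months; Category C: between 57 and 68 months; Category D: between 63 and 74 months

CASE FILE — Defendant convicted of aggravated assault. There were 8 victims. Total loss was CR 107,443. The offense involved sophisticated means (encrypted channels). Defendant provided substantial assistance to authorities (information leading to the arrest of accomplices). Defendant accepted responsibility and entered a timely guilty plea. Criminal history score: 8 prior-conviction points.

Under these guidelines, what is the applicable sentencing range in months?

Base offense level for aggravated assault: 2.
§1 applies: 2 − 4 = -2.
§2 applies: -2 − 3 = -5.
§3 applies (level before this adjustment is -5 < 16, so +1): -5 + 1 = -4.
§4 applies: -4 + 2 = -2.
§5 applies: -2 + 2 = 0.
Level 0 is below the minimum of 1; floored at 1.
Final offense level: 1.
Criminal history: 8 prior points → Category C (6-8).
Level 1 falls in the 1-9 band.
Grid: Level 1-9 × Category C = 15-26 months.

15-26 months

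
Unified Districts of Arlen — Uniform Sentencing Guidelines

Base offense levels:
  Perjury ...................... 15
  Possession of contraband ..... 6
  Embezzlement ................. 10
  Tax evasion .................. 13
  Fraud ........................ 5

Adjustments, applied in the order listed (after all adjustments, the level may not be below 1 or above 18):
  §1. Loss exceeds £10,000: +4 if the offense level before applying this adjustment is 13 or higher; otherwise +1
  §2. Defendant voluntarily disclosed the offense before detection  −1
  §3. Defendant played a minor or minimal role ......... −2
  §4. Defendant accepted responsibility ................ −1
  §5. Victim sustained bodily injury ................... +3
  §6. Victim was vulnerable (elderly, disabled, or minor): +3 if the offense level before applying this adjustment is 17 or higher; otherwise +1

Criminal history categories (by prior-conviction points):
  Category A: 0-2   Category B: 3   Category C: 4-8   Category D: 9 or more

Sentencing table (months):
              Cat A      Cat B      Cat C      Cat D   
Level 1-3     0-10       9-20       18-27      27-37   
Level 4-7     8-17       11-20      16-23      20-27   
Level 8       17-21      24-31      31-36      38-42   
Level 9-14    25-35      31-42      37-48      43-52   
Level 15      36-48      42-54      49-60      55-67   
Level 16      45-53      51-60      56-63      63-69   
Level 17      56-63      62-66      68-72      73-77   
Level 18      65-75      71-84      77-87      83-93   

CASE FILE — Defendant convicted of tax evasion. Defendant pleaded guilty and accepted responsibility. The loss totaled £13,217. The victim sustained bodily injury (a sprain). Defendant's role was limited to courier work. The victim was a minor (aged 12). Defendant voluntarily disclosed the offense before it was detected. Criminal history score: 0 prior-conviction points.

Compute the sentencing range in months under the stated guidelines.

56-63 months

Base offense level for tax evasion: 13.
§1 applies (level before this adjustment is 13 ≥ 13, so +4): 13 + 4 = 17.
§2 applies: 17 − 1 = 16.
§3 applies: 16 − 2 = 14.
§4 applies: 14 − 1 = 13.
§5 applies: 13 + 3 = 16.
§6 applies (level before this adjustment is 16 < 17, so +1): 16 + 1 = 17.
Final offense level: 17.
Criminal history: 0 prior points → Category A (0-2).
Level 17 falls in the 17 band.
Grid: Level 17 × Category A = 56-63 months.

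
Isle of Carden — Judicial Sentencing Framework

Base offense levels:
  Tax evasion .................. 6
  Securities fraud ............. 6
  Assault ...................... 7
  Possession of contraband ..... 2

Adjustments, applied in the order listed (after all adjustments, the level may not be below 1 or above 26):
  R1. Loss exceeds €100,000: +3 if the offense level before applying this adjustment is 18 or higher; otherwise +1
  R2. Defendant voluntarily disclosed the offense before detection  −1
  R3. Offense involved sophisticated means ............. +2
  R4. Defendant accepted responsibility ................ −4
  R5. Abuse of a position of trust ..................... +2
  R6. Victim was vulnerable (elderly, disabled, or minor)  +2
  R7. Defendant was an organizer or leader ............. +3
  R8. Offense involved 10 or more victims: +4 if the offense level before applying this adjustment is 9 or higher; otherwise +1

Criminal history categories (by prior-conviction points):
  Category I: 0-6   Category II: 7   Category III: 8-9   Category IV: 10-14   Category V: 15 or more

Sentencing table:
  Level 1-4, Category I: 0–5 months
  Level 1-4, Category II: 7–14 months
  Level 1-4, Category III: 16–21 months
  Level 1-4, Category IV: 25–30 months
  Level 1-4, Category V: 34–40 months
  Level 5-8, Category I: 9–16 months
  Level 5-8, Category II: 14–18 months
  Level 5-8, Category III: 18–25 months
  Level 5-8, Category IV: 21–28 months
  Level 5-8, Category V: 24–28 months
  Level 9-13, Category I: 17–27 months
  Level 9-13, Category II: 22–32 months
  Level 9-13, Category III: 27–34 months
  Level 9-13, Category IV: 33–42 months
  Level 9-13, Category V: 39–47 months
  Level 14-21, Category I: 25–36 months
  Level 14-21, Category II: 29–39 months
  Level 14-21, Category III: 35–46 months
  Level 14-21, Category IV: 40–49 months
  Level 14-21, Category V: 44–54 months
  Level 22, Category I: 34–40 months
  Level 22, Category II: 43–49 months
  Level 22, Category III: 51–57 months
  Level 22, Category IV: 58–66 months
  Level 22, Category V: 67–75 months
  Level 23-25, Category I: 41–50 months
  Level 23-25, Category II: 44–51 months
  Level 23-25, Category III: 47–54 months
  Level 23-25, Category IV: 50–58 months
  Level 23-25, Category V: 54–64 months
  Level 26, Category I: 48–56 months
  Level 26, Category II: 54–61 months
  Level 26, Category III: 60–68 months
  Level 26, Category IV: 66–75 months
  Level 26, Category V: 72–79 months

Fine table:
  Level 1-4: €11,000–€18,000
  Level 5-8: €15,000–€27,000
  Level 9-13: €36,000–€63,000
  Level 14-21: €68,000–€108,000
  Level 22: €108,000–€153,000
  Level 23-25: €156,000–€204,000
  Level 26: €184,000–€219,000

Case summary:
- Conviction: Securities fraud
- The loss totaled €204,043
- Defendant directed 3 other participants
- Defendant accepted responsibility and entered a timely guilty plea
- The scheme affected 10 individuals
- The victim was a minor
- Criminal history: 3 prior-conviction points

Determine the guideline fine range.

€36,000–€63,000

Base offense level for securities fraud: 6.
R1 applies (level before this adjustment is 6 < 18, so +1): 6 + 1 = 7.
R3 does not apply.
R4 applies: 7 − 4 = 3.
R5 does not apply.
R6 applies: 3 + 2 = 5.
R7 applies: 5 + 3 = 8.
R8 applies (level before this adjustment is 8 < 9, so +1): 8 + 1 = 9.
Final offense level: 9.
Level 9 falls in the 9-13 band.
Fine table: Level 9-13 → €36,000–€63,000.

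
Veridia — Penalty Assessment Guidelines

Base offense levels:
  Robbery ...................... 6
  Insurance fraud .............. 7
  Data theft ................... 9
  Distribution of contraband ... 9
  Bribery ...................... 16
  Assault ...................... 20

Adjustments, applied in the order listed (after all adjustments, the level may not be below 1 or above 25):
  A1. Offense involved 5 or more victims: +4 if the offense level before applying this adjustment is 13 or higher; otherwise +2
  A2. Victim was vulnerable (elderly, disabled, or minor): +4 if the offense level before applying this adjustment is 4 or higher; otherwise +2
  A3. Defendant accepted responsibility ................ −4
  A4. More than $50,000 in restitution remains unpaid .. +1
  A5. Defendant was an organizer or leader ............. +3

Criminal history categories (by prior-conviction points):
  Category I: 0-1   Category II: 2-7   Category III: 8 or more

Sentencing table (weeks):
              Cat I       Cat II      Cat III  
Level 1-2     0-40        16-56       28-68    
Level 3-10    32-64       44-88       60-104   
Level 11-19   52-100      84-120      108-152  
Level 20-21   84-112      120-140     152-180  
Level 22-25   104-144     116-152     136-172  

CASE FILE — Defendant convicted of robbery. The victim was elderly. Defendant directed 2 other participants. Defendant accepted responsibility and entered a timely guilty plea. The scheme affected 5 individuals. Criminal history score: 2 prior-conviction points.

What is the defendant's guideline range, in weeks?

84-120 weeks

Base offense level for robbery: 6.
A1 applies (level before this adjustment is 6 < 13, so +2): 6 + 2 = 8.
A2 applies (level before this adjustment is 8 ≥ 4, so +4): 8 + 4 = 12.
A3 applies: 12 − 4 = 8.
A4 does not apply.
A5 applies: 8 + 3 = 11.
Final offense level: 11.
Criminal history: 2 prior points → Category II (2-7).
Level 11 falls in the 11-19 band.
Grid: Level 11-19 × Category II = 84-120 weeks.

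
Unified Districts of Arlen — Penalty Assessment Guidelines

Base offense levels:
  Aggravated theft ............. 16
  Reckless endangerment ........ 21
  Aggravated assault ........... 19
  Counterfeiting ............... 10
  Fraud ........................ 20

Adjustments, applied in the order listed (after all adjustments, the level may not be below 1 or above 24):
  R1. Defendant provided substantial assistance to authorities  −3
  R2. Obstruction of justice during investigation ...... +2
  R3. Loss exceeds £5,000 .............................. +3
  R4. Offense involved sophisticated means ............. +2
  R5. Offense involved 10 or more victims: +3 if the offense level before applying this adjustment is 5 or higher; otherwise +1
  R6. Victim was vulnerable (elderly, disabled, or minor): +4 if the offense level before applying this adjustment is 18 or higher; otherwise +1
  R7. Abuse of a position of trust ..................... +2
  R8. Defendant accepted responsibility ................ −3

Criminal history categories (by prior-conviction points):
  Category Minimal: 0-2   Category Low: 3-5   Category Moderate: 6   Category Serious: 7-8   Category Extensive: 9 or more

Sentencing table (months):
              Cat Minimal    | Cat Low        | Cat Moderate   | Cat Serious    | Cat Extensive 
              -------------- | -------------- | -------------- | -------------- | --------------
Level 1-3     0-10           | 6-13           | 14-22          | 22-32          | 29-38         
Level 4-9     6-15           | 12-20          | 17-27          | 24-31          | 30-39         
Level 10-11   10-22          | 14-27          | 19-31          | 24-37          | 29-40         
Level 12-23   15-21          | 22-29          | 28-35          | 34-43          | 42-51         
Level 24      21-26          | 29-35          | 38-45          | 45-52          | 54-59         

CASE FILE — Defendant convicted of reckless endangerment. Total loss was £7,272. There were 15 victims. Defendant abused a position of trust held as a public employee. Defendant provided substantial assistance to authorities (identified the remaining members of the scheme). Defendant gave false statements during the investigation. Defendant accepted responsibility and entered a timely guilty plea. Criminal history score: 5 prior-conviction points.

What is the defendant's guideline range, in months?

29-35 months

Base offense level for reckless endangerment: 21.
R1 applies: 21 − 3 = 18.
R2 applies: 18 + 2 = 20.
R3 applies: 20 + 3 = 23.
R5 applies (level before this adjustment is 23 ≥ 5, so +3): 23 + 3 = 26.
R6 does not apply.
R7 applies: 26 + 2 = 28.
R8 applies: 28 − 3 = 25.
Level 25 exceeds the maximum of 24; capped at 24.
Final offense level: 24.
Criminal history: 5 prior points → Category Low (3-5).
Level 24 falls in the 24 band.
Grid: Level 24 × Category Low = 29-35 months.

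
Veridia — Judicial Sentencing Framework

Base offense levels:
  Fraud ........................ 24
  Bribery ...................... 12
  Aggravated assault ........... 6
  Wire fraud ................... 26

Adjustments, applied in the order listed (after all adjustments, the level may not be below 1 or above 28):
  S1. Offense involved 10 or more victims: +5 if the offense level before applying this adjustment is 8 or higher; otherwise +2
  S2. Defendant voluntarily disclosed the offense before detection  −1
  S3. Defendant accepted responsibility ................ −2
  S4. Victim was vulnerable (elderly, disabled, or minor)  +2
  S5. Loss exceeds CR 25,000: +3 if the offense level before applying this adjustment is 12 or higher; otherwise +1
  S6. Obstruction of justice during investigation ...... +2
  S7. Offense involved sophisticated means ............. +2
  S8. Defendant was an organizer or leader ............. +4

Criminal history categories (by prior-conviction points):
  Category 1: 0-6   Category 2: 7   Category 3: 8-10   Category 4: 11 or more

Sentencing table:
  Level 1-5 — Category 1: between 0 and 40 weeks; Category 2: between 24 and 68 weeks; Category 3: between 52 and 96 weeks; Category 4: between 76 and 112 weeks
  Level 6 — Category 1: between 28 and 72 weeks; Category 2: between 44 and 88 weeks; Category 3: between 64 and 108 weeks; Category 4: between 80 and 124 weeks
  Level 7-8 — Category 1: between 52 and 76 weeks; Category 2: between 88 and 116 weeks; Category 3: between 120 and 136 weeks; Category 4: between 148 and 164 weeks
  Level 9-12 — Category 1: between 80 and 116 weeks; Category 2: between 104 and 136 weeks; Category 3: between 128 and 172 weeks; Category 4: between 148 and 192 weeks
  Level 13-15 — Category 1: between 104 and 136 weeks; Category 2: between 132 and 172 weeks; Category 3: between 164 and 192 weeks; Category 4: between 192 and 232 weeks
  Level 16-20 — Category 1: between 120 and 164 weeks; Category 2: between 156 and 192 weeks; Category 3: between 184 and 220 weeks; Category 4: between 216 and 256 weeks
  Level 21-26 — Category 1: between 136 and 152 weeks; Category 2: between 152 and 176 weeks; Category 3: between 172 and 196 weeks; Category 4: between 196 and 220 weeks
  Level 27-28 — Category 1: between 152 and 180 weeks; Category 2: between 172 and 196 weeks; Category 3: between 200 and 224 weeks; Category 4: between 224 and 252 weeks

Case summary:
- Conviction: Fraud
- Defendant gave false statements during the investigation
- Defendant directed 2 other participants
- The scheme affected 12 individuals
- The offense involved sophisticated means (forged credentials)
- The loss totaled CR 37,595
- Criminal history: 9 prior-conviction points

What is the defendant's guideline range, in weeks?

Base offense level for fraud: 24.
S1 applies (level before this adjustment is 24 ≥ 8, so +5): 24 + 5 = 29.
S2 does not apply.
S4 does not apply.
S5 applies (level before this adjustment is 29 ≥ 12, so +3): 29 + 3 = 32.
S6 applies: 32 + 2 = 34.
S7 applies: 34 + 2 = 36.
S8 applies: 36 + 4 = 40.
Level 40 exceeds the maximum of 28; capped at 28.
Final offense level: 28.
Criminal history: 9 prior points → Category 3 (8-10).
Level 28 falls in the 27-28 band.
Grid: Level 27-28 × Category 3 = 200-224 weeks.

200-224 weeks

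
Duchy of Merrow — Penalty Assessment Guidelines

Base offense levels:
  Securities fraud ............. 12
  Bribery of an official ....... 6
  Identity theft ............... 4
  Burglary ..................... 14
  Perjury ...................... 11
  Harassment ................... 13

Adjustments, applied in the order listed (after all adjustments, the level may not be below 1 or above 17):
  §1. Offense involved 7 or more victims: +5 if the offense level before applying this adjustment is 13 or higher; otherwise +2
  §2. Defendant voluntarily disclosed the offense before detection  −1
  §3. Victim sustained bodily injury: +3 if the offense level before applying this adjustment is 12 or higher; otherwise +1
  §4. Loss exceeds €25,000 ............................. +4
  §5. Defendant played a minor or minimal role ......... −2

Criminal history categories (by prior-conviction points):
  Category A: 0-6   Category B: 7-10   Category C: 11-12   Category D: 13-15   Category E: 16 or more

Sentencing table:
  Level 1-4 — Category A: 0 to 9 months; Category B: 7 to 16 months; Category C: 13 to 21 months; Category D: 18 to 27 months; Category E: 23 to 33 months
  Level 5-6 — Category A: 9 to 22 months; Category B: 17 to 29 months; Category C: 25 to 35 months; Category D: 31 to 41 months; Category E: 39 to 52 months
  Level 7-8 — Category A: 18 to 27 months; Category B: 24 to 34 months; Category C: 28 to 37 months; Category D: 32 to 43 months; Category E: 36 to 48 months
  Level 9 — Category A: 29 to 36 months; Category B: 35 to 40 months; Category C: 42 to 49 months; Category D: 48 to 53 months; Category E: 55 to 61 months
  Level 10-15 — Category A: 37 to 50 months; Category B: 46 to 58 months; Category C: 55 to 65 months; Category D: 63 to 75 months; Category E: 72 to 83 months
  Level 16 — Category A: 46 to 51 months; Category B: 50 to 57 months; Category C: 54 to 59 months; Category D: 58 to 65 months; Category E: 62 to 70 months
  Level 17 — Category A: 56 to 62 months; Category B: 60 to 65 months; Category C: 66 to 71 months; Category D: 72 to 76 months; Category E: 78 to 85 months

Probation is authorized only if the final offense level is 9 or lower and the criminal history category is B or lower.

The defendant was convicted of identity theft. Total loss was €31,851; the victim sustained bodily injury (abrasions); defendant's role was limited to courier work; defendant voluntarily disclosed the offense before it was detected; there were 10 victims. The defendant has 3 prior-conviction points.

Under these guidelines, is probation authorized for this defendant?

Base offense level for identity theft: 4.
§1 applies (level before this adjustment is 4 < 13, so +2): 4 + 2 = 6.
§2 applies: 6 − 1 = 5.
§3 applies (level before this adjustment is 5 < 12, so +1): 5 + 1 = 6.
§4 applies: 6 + 4 = 10.
§5 applies: 10 − 2 = 8.
Final offense level: 8.
Criminal history: 3 prior points → Category A (0-6).
Level 8 falls in the 7-8 band.
Grid: Level 7-8 × Category A = 18-27 months.
Probation check: level 8 ≤ 9 and category A ≤ B → eligible.

Yes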